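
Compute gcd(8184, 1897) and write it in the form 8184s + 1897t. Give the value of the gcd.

1

Apply Euclid's algorithm to 8184 and 1897:
8184 = 4*1897 + 596
1897 = 3*596 + 109
596 = 5*109 + 51
109 = 2*51 + 7
51 = 7*7 + 2
7 = 3*2 + 1
2 = 2*1 + 0
gcd(8184, 1897) = 1.
Back-substituting:
1 = 7 − 3·2
1 = −3·51 + 22·7
1 = 22·109 − 47·51
1 = −47·596 + 257·109
1 = 257·1897 − 818·596
1 = −818·8184 + 3529·1897
So 1 = (-818)·8184 + (3529)·1897.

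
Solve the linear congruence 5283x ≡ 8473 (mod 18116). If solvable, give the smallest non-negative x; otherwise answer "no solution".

First find gcd(5283, 18116):
18116 = 3×5283 + 2267
5283 = 2×2267 + 749
2267 = 3×749 + 20
749 = 37×20 + 9
20 = 2×9 + 2
9 = 4×2 + 1
2 = 2×1 + 0
gcd = 1, so a unique solution mod 18116 exists.
Back-substitute for the Bézout coefficients:
1 = 9 − 4·2
1 = −4·20 + 9·9
1 = 9·749 − 337·20
1 = −337·2267 + 1020·749
1 = 1020·5283 − 2377·2267
1 = −2377·18116 + 8151·5283
So 5283·(8151) ≡ 1 (mod 18116), giving 5283⁻¹ ≡ 8151.
x ≡ 5283⁻¹·8473 ≡ 8151·8473 ≡ 5231 (mod 18116).

5231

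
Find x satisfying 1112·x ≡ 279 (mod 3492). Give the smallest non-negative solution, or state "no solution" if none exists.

gcd(1112, 3492):
3492 = 3×1112 + 156
1112 = 7×156 + 20
156 = 7×20 + 16
20 = 1×16 + 4
16 = 4×4 + 0
gcd = 4, but 4 ∤ 279, so the congruence has no solution.

no solution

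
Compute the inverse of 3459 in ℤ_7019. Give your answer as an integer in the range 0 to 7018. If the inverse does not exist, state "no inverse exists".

Run Euclid on (7019, 3459):
7019 = 2·3459 + 101
3459 = 34·101 + 25
101 = 4·25 + 1
25 = 25·1 + 0
The gcd is 1. Working backward:
1 = 101 − 4·25
1 = −4·3459 + 137·101
1 = 137·7019 − 278·3459
Hence 3459⁻¹ ≡ -278 ≡ 6741 (mod 7019).

6741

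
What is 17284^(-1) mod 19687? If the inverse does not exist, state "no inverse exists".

5145

gcd(19687, 17284) by repeated division:
19687 = 1*17284 + 2403
17284 = 7*2403 + 463
2403 = 5*463 + 88
463 = 5*88 + 23
88 = 3*23 + 19
23 = 1*19 + 4
19 = 4*4 + 3
4 = 1*3 + 1
3 = 3*1 + 0
The gcd is 1. Working backward:
1 = 4 − 3
1 = −19 + 5·4
1 = 5·23 − 6·19
1 = −6·88 + 23·23
1 = 23·463 − 121·88
1 = −121·2403 + 628·463
1 = 628·17284 − 4517·2403
1 = −4517·19687 + 5145·17284
So 17284·5145 ≡ 1 (mod 19687).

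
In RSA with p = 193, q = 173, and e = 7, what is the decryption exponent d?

18871

φ(n) = (p−1)(q−1) = 192·172 = 33024.
Need d with 7·d ≡ 1 (mod 33024). Apply the extended Euclidean algorithm:
33024 = 4717·7 + 5
7 = 1·5 + 2
5 = 2·2 + 1
2 = 2·1 + 0
Back-substitute:
1 = 5 − 2·2
1 = −2·7 + 3·5
1 = 3·33024 − 14153·7
So 7·(-14153) ≡ 1 (mod 33024), hence d ≡ -14153 ≡ 18871 (mod 33024).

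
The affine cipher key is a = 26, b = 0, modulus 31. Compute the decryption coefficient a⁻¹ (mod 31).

Run Euclid on (31, 26):
31 = 1·26 + 5
26 = 5·5 + 1
5 = 5·1 + 0
The gcd is 1. Working backward:
1 = 26 − 5·5
1 = −5·31 + 6·26
So 26·6 ≡ 1 (mod 31).

6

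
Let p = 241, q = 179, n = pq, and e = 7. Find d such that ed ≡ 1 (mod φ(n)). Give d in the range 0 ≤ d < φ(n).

φ(n) = (p−1)(q−1) = 240·178 = 42720.
Need d with 7·d ≡ 1 (mod 42720). Apply the extended Euclidean algorithm:
42720 = 6102*7 + 6
7 = 1*6 + 1
6 = 6*1 + 0
Back-substitute:
1 = 7 − 6
1 = −42720 + 6103·7
So 7·6103 ≡ 1 (mod 42720), hence d = 6103.

6103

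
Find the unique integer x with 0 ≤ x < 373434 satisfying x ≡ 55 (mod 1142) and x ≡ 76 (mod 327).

Write x = 55 + 1142·k. Then 1142·k ≡ 76 − 55 ≡ 21 (mod 327).
Need 1142⁻¹ mod 327. Extended Euclid on (327, 161):
327 = 2·161 + 5
161 = 32·5 + 1
5 = 5·1 + 0
Back-substitute:
1 = 161 − 32·5
1 = −32·327 + 65·161
1142⁻¹ ≡ 65 (mod 327), so k ≡ 65·21 ≡ 57 (mod 327).
x = 55 + 1142·57 = 65149.

65149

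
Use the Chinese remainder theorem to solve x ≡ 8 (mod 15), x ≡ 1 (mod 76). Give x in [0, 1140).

533

Write x = 8 + 15·k. Then 15·k ≡ 1 − 8 ≡ 69 (mod 76).
Need 15⁻¹ mod 76. Extended Euclid on (76, 15):
76 = 5·15 + 1
15 = 15·1 + 0
Back-substitute:
1 = 76 − 5·15
15⁻¹ ≡ 71 (mod 76), so k ≡ 71·69 ≡ 35 (mod 76).
x = 8 + 15·35 = 533.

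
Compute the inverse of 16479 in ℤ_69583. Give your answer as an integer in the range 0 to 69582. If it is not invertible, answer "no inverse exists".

Apply the Euclidean algorithm to 69583 and 16479:
69583 = 4×16479 + 3667
16479 = 4×3667 + 1811
3667 = 2×1811 + 45
1811 = 40×45 + 11
45 = 4×11 + 1
11 = 11×1 + 0
gcd = 1, so the inverse exists. Back-substitute:
1 = 45 − 4·11
1 = −4·1811 + 161·45
1 = 161·3667 − 326·1811
1 = −326·16479 + 1465·3667
1 = 1465·69583 − 6186·16479
Thus 16479·(-6186) ≡ 1 (mod 69583); reducing, -6186 mod 69583 = 63397.

63397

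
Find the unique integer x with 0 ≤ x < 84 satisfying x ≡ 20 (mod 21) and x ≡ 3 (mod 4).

Write x = 20 + 21·k. Then 21·k ≡ 3 − 20 ≡ 3 (mod 4).
Need 21⁻¹ mod 4. Extended Euclid on (4, 1):
4 = 4·1 + 0
21⁻¹ ≡ 1 (mod 4), so k ≡ 1·3 ≡ 3 (mod 4).
x = 20 + 21·3 = 83.

83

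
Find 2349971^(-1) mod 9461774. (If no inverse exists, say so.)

7532575

Run Euclid on (9461774, 2349971):
9461774 = 4·2349971 + 61890
2349971 = 37·61890 + 60041
61890 = 1·60041 + 1849
60041 = 32·1849 + 873
1849 = 2·873 + 103
873 = 8·103 + 49
103 = 2·49 + 5
49 = 9·5 + 4
5 = 1·4 + 1
4 = 4·1 + 0
The gcd is 1. Working backward:
1 = 5 − 4
1 = −49 + 10·5
1 = 10·103 − 21·49
1 = −21·873 + 178·103
1 = 178·1849 − 377·873
1 = −377·60041 + 12242·1849
1 = 12242·61890 − 12619·60041
1 = −12619·2349971 + 479145·61890
1 = 479145·9461774 − 1929199·2349971
Thus 2349971·(-1929199) ≡ 1 (mod 9461774); reducing, -1929199 mod 9461774 = 7532575.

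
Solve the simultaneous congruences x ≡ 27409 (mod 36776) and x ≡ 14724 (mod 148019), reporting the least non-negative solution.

Write x = 27409 + 36776·k. Then 36776·k ≡ 14724 − 27409 ≡ 135334 (mod 148019).
Need 36776⁻¹ mod 148019. Extended Euclid on (148019, 36776):
148019 = 4×36776 + 915
36776 = 40×915 + 176
915 = 5×176 + 35
176 = 5×35 + 1
35 = 35×1 + 0
Back-substitute:
1 = 176 − 5·35
1 = −5·915 + 26·176
1 = 26·36776 − 1045·915
1 = −1045·148019 + 4206·36776
36776⁻¹ ≡ 4206 (mod 148019), so k ≡ 4206·135334 ≡ 81749 (mod 148019).
x = 27409 + 36776·81749 = 3006428633.

3006428633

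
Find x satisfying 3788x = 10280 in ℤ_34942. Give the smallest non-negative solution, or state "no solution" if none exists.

First find gcd(3788, 34942):
34942 = 9×3788 + 850
3788 = 4×850 + 388
850 = 2×388 + 74
388 = 5×74 + 18
74 = 4×18 + 2
18 = 9×2 + 0
gcd = 2 and 2 | 10280, so solutions exist. Divide through by 2: 1894x ≡ 5140 (mod 17471).
Now find 1894⁻¹ mod 17471:
17471 = 9×1894 + 425
1894 = 4×425 + 194
425 = 2×194 + 37
194 = 5×37 + 9
37 = 4×9 + 1
9 = 9×1 + 0
Back-substitute:
1 = 37 − 4·9
1 = −4·194 + 21·37
1 = 21·425 − 46·194
1 = −46·1894 + 205·425
1 = 205·17471 − 1891·1894
So 1894·(-1891) ≡ 1 (mod 17471), i.e. 1894⁻¹ ≡ 15580.
Then x ≡ 15580·5140 ≡ 11607 (mod 17471); the smallest non-negative solution is x = 11607.

11607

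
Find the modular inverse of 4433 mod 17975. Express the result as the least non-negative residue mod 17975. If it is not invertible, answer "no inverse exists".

12797

gcd(17975, 4433) by repeated division:
17975 = 4×4433 + 243
4433 = 18×243 + 59
243 = 4×59 + 7
59 = 8×7 + 3
7 = 2×3 + 1
3 = 3×1 + 0
Since gcd(4433, 17975) = 1, back-substitute to write 1 as a combination:
1 = 7 − 2·3
1 = −2·59 + 17·7
1 = 17·243 − 70·59
1 = −70·4433 + 1277·243
1 = 1277·17975 − 5178·4433
Thus 4433·(-5178) ≡ 1 (mod 17975); reducing, -5178 mod 17975 = 12797.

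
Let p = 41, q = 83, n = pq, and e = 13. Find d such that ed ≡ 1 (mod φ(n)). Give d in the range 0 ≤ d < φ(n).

φ(n) = (p−1)(q−1) = 40·82 = 3280.
Need d with 13·d ≡ 1 (mod 3280). Apply the extended Euclidean algorithm:
3280 = 252*13 + 4
13 = 3*4 + 1
4 = 4*1 + 0
Back-substitute:
1 = 13 − 3·4
1 = −3·3280 + 757·13
So 13·757 ≡ 1 (mod 3280), hence d = 757.

757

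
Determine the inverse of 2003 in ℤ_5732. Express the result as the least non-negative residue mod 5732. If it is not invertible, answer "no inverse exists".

5463

Apply the Euclidean algorithm to 5732 and 2003:
5732 = 2·2003 + 1726
2003 = 1·1726 + 277
1726 = 6·277 + 64
277 = 4·64 + 21
64 = 3·21 + 1
21 = 21·1 + 0
gcd = 1, so the inverse exists. Back-substitute:
1 = 64 − 3·21
1 = −3·277 + 13·64
1 = 13·1726 − 81·277
1 = −81·2003 + 94·1726
1 = 94·5732 − 269·2003
So 2003·(-269) ≡ 1 (mod 5732), and -269 ≡ 5463 (mod 5732).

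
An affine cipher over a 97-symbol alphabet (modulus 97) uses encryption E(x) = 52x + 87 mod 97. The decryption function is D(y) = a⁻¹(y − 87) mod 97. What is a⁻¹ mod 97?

28

Run Euclid on (97, 52):
97 = 1·52 + 45
52 = 1·45 + 7
45 = 6·7 + 3
7 = 2·3 + 1
3 = 3·1 + 0
Since gcd(52, 97) = 1, back-substitute to write 1 as a combination:
1 = 7 − 2·3
1 = −2·45 + 13·7
1 = 13·52 − 15·45
1 = −15·97 + 28·52
So 52·28 ≡ 1 (mod 97).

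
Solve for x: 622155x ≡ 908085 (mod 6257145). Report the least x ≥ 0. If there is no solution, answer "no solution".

379621

First find gcd(622155, 6257145):
6257145 = 10×622155 + 35595
622155 = 17×35595 + 17040
35595 = 2×17040 + 1515
17040 = 11×1515 + 375
1515 = 4×375 + 15
375 = 25×15 + 0
gcd = 15 and 15 | 908085, so solutions exist. Divide through by 15: 41477x ≡ 60539 (mod 417143).
Now find 41477⁻¹ mod 417143:
417143 = 10×41477 + 2373
41477 = 17×2373 + 1136
2373 = 2×1136 + 101
1136 = 11×101 + 25
101 = 4×25 + 1
25 = 25×1 + 0
Back-substitute:
1 = 101 − 4·25
1 = −4·1136 + 45·101
1 = 45·2373 − 94·1136
1 = −94·41477 + 1643·2373
1 = 1643·417143 − 16524·41477
So 41477·(-16524) ≡ 1 (mod 417143), i.e. 41477⁻¹ ≡ 400619.
Then x ≡ 400619·60539 ≡ 379621 (mod 417143); the smallest non-negative solution is x = 379621.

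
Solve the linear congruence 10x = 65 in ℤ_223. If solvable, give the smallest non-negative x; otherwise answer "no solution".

118

First find gcd(10, 223):
223 = 22*10 + 3
10 = 3*3 + 1
3 = 3*1 + 0
gcd = 1, so a unique solution mod 223 exists.
Back-substitute for the Bézout coefficients:
1 = 10 − 3·3
1 = −3·223 + 67·10
So 10·(67) ≡ 1 (mod 223), giving 10⁻¹ ≡ 67.
x ≡ 10⁻¹·65 ≡ 67·65 ≡ 118 (mod 223).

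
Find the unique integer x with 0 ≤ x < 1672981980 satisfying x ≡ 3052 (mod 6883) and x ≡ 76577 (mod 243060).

748701377

Write x = 3052 + 6883·k. Then 6883·k ≡ 76577 − 3052 ≡ 73525 (mod 243060).
Need 6883⁻¹ mod 243060. Extended Euclid on (243060, 6883):
243060 = 35·6883 + 2155
6883 = 3·2155 + 418
2155 = 5·418 + 65
418 = 6·65 + 28
65 = 2·28 + 9
28 = 3·9 + 1
9 = 9·1 + 0
Back-substitute:
1 = 28 − 3·9
1 = −3·65 + 7·28
1 = 7·418 − 45·65
1 = −45·2155 + 232·418
1 = 232·6883 − 741·2155
1 = −741·243060 + 26167·6883
6883⁻¹ ≡ 26167 (mod 243060), so k ≡ 26167·73525 ≡ 108775 (mod 243060).
x = 3052 + 6883·108775 = 748701377.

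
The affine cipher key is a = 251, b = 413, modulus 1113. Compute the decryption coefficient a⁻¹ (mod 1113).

776

Apply the Euclidean algorithm to 1113 and 251:
1113 = 4×251 + 109
251 = 2×109 + 33
109 = 3×33 + 10
33 = 3×10 + 3
10 = 3×3 + 1
3 = 3×1 + 0
gcd = 1, so the inverse exists. Back-substitute:
1 = 10 − 3·3
1 = −3·33 + 10·10
1 = 10·109 − 33·33
1 = −33·251 + 76·109
1 = 76·1113 − 337·251
Thus 251·(-337) ≡ 1 (mod 1113); reducing, -337 mod 1113 = 776.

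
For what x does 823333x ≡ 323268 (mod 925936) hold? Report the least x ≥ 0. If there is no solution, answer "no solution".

310420

First find gcd(823333, 925936):
925936 = 1·823333 + 102603
823333 = 8·102603 + 2509
102603 = 40·2509 + 2243
2509 = 1·2243 + 266
2243 = 8·266 + 115
266 = 2·115 + 36
115 = 3·36 + 7
36 = 5·7 + 1
7 = 7·1 + 0
gcd = 1, so a unique solution mod 925936 exists.
Back-substitute for the Bézout coefficients:
1 = 36 − 5·7
1 = −5·115 + 16·36
1 = 16·266 − 37·115
1 = −37·2243 + 312·266
1 = 312·2509 − 349·2243
1 = −349·102603 + 14272·2509
1 = 14272·823333 − 114525·102603
1 = −114525·925936 + 128797·823333
So 823333·(128797) ≡ 1 (mod 925936), giving 823333⁻¹ ≡ 128797.
x ≡ 823333⁻¹·323268 ≡ 128797·323268 ≡ 310420 (mod 925936).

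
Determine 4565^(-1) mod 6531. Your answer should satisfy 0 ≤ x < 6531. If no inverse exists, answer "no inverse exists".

3704

gcd(6531, 4565) by repeated division:
6531 = 1·4565 + 1966
4565 = 2·1966 + 633
1966 = 3·633 + 67
633 = 9·67 + 30
67 = 2·30 + 7
30 = 4·7 + 2
7 = 3·2 + 1
2 = 2·1 + 0
Since gcd(4565, 6531) = 1, back-substitute to write 1 as a combination:
1 = 7 − 3·2
1 = −3·30 + 13·7
1 = 13·67 − 29·30
1 = −29·633 + 274·67
1 = 274·1966 − 851·633
1 = −851·4565 + 1976·1966
1 = 1976·6531 − 2827·4565
Thus 4565·(-2827) ≡ 1 (mod 6531); reducing, -2827 mod 6531 = 3704.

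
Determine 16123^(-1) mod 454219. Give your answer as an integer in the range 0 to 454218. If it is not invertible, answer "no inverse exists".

Run Euclid on (454219, 16123):
454219 = 28*16123 + 2775
16123 = 5*2775 + 2248
2775 = 1*2248 + 527
2248 = 4*527 + 140
527 = 3*140 + 107
140 = 1*107 + 33
107 = 3*33 + 8
33 = 4*8 + 1
8 = 8*1 + 0
Since gcd(16123, 454219) = 1, back-substitute to write 1 as a combination:
1 = 33 − 4·8
1 = −4·107 + 13·33
1 = 13·140 − 17·107
1 = −17·527 + 64·140
1 = 64·2248 − 273·527
1 = −273·2775 + 337·2248
1 = 337·16123 − 1958·2775
1 = −1958·454219 + 55161·16123
So 16123·55161 ≡ 1 (mod 454219).

55161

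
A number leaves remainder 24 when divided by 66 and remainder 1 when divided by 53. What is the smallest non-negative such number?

Write x = 24 + 66·k. Then 66·k ≡ 1 − 24 ≡ 30 (mod 53).
Need 66⁻¹ mod 53. Extended Euclid on (53, 13):
53 = 4×13 + 1
13 = 13×1 + 0
Back-substitute:
1 = 53 − 4·13
66⁻¹ ≡ 49 (mod 53), so k ≡ 49·30 ≡ 39 (mod 53).
x = 24 + 66·39 = 2598.

2598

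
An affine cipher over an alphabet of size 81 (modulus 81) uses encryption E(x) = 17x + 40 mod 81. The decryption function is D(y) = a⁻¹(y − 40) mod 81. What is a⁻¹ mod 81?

Run Euclid on (81, 17):
81 = 4*17 + 13
17 = 1*13 + 4
13 = 3*4 + 1
4 = 4*1 + 0
gcd = 1, so the inverse exists. Back-substitute:
1 = 13 − 3·4
1 = −3·17 + 4·13
1 = 4·81 − 19·17
Thus 17·(-19) ≡ 1 (mod 81); reducing, -19 mod 81 = 62.

62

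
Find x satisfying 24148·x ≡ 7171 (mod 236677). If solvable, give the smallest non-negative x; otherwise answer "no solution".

27610

First find gcd(24148, 236677):
236677 = 9*24148 + 19345
24148 = 1*19345 + 4803
19345 = 4*4803 + 133
4803 = 36*133 + 15
133 = 8*15 + 13
15 = 1*13 + 2
13 = 6*2 + 1
2 = 2*1 + 0
gcd = 1, so a unique solution mod 236677 exists.
Back-substitute for the Bézout coefficients:
1 = 13 − 6·2
1 = −6·15 + 7·13
1 = 7·133 − 62·15
1 = −62·4803 + 2239·133
1 = 2239·19345 − 9018·4803
1 = −9018·24148 + 11257·19345
1 = 11257·236677 − 110331·24148
So 24148·(-110331) ≡ 1 (mod 236677), giving 24148⁻¹ ≡ 126346.
x ≡ 24148⁻¹·7171 ≡ 126346·7171 ≡ 27610 (mod 236677).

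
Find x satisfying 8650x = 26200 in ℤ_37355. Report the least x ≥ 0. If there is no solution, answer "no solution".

5833

First find gcd(8650, 37355):
37355 = 4×8650 + 2755
8650 = 3×2755 + 385
2755 = 7×385 + 60
385 = 6×60 + 25
60 = 2×25 + 10
25 = 2×10 + 5
10 = 2×5 + 0
gcd = 5 and 5 | 26200, so solutions exist. Divide through by 5: 1730x ≡ 5240 (mod 7471).
Now find 1730⁻¹ mod 7471:
7471 = 4×1730 + 551
1730 = 3×551 + 77
551 = 7×77 + 12
77 = 6×12 + 5
12 = 2×5 + 2
5 = 2×2 + 1
2 = 2×1 + 0
Back-substitute:
1 = 5 − 2·2
1 = −2·12 + 5·5
1 = 5·77 − 32·12
1 = −32·551 + 229·77
1 = 229·1730 − 719·551
1 = −719·7471 + 3105·1730
So 1730⁻¹ ≡ 3105 (mod 7471).
Then x ≡ 3105·5240 ≡ 5833 (mod 7471); the smallest non-negative solution is x = 5833.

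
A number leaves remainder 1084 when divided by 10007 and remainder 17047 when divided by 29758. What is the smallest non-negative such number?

Write x = 1084 + 10007·k. Then 10007·k ≡ 17047 − 1084 ≡ 15963 (mod 29758).
Need 10007⁻¹ mod 29758. Extended Euclid on (29758, 10007):
29758 = 2×10007 + 9744
10007 = 1×9744 + 263
9744 = 37×263 + 13
263 = 20×13 + 3
13 = 4×3 + 1
3 = 3×1 + 0
Back-substitute:
1 = 13 − 4·3
1 = −4·263 + 81·13
1 = 81·9744 − 3001·263
1 = −3001·10007 + 3082·9744
1 = 3082·29758 − 9165·10007
10007⁻¹ ≡ 20593 (mod 29758), so k ≡ 20593·15963 ≡ 19191 (mod 29758).
x = 1084 + 10007·19191 = 192045421.

192045421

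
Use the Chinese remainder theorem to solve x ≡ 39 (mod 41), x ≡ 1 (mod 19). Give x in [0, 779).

Write x = 39 + 41·k. Then 41·k ≡ 1 − 39 ≡ 0 (mod 19).
Need 41⁻¹ mod 19. Extended Euclid on (19, 3):
19 = 6×3 + 1
3 = 3×1 + 0
Back-substitute:
1 = 19 − 6·3
41⁻¹ ≡ 13 (mod 19), so k ≡ 13·0 ≡ 0 (mod 19).
x = 39 + 41·0 = 39.

39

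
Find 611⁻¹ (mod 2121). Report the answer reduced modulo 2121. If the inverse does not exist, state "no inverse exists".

788

Extended Euclidean algorithm:
2121 = 3*611 + 288
611 = 2*288 + 35
288 = 8*35 + 8
35 = 4*8 + 3
8 = 2*3 + 2
3 = 1*2 + 1
2 = 2*1 + 0
Since gcd(611, 2121) = 1, back-substitute to write 1 as a combination:
1 = 3 − 2
1 = −8 + 3·3
1 = 3·35 − 13·8
1 = −13·288 + 107·35
1 = 107·611 − 227·288
1 = −227·2121 + 788·611
So 611·788 ≡ 1 (mod 2121).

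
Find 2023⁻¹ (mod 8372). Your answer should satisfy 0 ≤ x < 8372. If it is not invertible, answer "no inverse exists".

no inverse exists

Compute gcd(2023, 8372):
8372 = 4×2023 + 280
2023 = 7×280 + 63
280 = 4×63 + 28
63 = 2×28 + 7
28 = 4×7 + 0
gcd(2023, 8372) = 7 ≠ 1, so 2023 has no multiplicative inverse modulo 8372.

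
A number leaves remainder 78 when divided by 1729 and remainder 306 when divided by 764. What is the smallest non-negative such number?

Write x = 78 + 1729·k. Then 1729·k ≡ 306 − 78 ≡ 228 (mod 764).
Need 1729⁻¹ mod 764. Extended Euclid on (764, 201):
764 = 3×201 + 161
201 = 1×161 + 40
161 = 4×40 + 1
40 = 40×1 + 0
Back-substitute:
1 = 161 − 4·40
1 = −4·201 + 5·161
1 = 5·764 − 19·201
1729⁻¹ ≡ 745 (mod 764), so k ≡ 745·228 ≡ 252 (mod 764).
x = 78 + 1729·252 = 435786.

435786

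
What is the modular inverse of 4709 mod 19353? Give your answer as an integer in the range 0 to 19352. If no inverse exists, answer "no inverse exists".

gcd(19353, 4709) by repeated division:
19353 = 4*4709 + 517
4709 = 9*517 + 56
517 = 9*56 + 13
56 = 4*13 + 4
13 = 3*4 + 1
4 = 4*1 + 0
Since gcd(4709, 19353) = 1, back-substitute to write 1 as a combination:
1 = 13 − 3·4
1 = −3·56 + 13·13
1 = 13·517 − 120·56
1 = −120·4709 + 1093·517
1 = 1093·19353 − 4492·4709
Hence 4709⁻¹ ≡ -4492 ≡ 14861 (mod 19353).

14861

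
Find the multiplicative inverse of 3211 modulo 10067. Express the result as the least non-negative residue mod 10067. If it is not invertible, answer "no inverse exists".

3317

Apply the Euclidean algorithm to 10067 and 3211:
10067 = 3*3211 + 434
3211 = 7*434 + 173
434 = 2*173 + 88
173 = 1*88 + 85
88 = 1*85 + 3
85 = 28*3 + 1
3 = 3*1 + 0
Since gcd(3211, 10067) = 1, back-substitute to write 1 as a combination:
1 = 85 − 28·3
1 = −28·88 + 29·85
1 = 29·173 − 57·88
1 = −57·434 + 143·173
1 = 143·3211 − 1058·434
1 = −1058·10067 + 3317·3211
So 3211·3317 ≡ 1 (mod 10067).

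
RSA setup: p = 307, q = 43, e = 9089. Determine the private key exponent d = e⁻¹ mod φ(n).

φ(n) = (p−1)(q−1) = 306·42 = 12852.
Need d with 9089·d ≡ 1 (mod 12852). Apply the extended Euclidean algorithm:
12852 = 1·9089 + 3763
9089 = 2·3763 + 1563
3763 = 2·1563 + 637
1563 = 2·637 + 289
637 = 2·289 + 59
289 = 4·59 + 53
59 = 1·53 + 6
53 = 8·6 + 5
6 = 1·5 + 1
5 = 5·1 + 0
Back-substitute:
1 = 6 − 5
1 = −53 + 9·6
1 = 9·59 − 10·53
1 = −10·289 + 49·59
1 = 49·637 − 108·289
1 = −108·1563 + 265·637
1 = 265·3763 − 638·1563
1 = −638·9089 + 1541·3763
1 = 1541·12852 − 2179·9089
So 9089·(-2179) ≡ 1 (mod 12852), hence d ≡ -2179 ≡ 10673 (mod 12852).

10673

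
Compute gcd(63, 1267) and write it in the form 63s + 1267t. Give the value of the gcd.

Euclidean algorithm:
1267 = 20×63 + 7
63 = 9×7 + 0
gcd(63, 1267) = 7.
Working backward:
7 = 1267 − 20·63
So 7 = (1)·1267 + (-20)·63.

7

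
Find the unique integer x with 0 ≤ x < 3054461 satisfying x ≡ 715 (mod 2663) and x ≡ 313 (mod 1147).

Write x = 715 + 2663·k. Then 2663·k ≡ 313 − 715 ≡ 745 (mod 1147).
Need 2663⁻¹ mod 1147. Extended Euclid on (1147, 369):
1147 = 3*369 + 40
369 = 9*40 + 9
40 = 4*9 + 4
9 = 2*4 + 1
4 = 4*1 + 0
Back-substitute:
1 = 9 − 2·4
1 = −2·40 + 9·9
1 = 9·369 − 83·40
1 = −83·1147 + 258·369
2663⁻¹ ≡ 258 (mod 1147), so k ≡ 258·745 ≡ 661 (mod 1147).
x = 715 + 2663·661 = 1760958.

1760958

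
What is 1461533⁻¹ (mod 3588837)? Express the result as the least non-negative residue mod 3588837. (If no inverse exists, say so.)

Run Euclid on (3588837, 1461533):
3588837 = 2×1461533 + 665771
1461533 = 2×665771 + 129991
665771 = 5×129991 + 15816
129991 = 8×15816 + 3463
15816 = 4×3463 + 1964
3463 = 1×1964 + 1499
1964 = 1×1499 + 465
1499 = 3×465 + 104
465 = 4×104 + 49
104 = 2×49 + 6
49 = 8×6 + 1
6 = 6×1 + 0
gcd = 1, so the inverse exists. Back-substitute:
1 = 49 − 8·6
1 = −8·104 + 17·49
1 = 17·465 − 76·104
1 = −76·1499 + 245·465
1 = 245·1964 − 321·1499
1 = −321·3463 + 566·1964
1 = 566·15816 − 2585·3463
1 = −2585·129991 + 21246·15816
1 = 21246·665771 − 108815·129991
1 = −108815·1461533 + 238876·665771
1 = 238876·3588837 − 586567·1461533
Thus 1461533·(-586567) ≡ 1 (mod 3588837); reducing, -586567 mod 3588837 = 3002270.

3002270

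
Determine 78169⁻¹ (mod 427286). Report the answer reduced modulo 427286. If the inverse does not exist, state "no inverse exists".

139169

Run Euclid on (427286, 78169):
427286 = 5×78169 + 36441
78169 = 2×36441 + 5287
36441 = 6×5287 + 4719
5287 = 1×4719 + 568
4719 = 8×568 + 175
568 = 3×175 + 43
175 = 4×43 + 3
43 = 14×3 + 1
3 = 3×1 + 0
Since gcd(78169, 427286) = 1, back-substitute to write 1 as a combination:
1 = 43 − 14·3
1 = −14·175 + 57·43
1 = 57·568 − 185·175
1 = −185·4719 + 1537·568
1 = 1537·5287 − 1722·4719
1 = −1722·36441 + 11869·5287
1 = 11869·78169 − 25460·36441
1 = −25460·427286 + 139169·78169
So 78169·139169 ≡ 1 (mod 427286).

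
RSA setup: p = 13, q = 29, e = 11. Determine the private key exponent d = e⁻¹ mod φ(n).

φ(n) = (p−1)(q−1) = 12·28 = 336.
Need d with 11·d ≡ 1 (mod 336). Apply the extended Euclidean algorithm:
336 = 30×11 + 6
11 = 1×6 + 5
6 = 1×5 + 1
5 = 5×1 + 0
Back-substitute:
1 = 6 − 5
1 = −11 + 2·6
1 = 2·336 − 61·11
So 11·(-61) ≡ 1 (mod 336), hence d ≡ -61 ≡ 275 (mod 336).

275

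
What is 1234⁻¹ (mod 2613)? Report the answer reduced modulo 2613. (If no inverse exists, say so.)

Apply the Euclidean algorithm to 2613 and 1234:
2613 = 2·1234 + 145
1234 = 8·145 + 74
145 = 1·74 + 71
74 = 1·71 + 3
71 = 23·3 + 2
3 = 1·2 + 1
2 = 2·1 + 0
gcd = 1, so the inverse exists. Back-substitute:
1 = 3 − 2
1 = −71 + 24·3
1 = 24·74 − 25·71
1 = −25·145 + 49·74
1 = 49·1234 − 417·145
1 = −417·2613 + 883·1234
So 1234·883 ≡ 1 (mod 2613).

883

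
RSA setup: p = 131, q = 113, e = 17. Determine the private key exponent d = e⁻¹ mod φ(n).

φ(n) = (p−1)(q−1) = 130·112 = 14560.
Need d with 17·d ≡ 1 (mod 14560). Apply the extended Euclidean algorithm:
14560 = 856·17 + 8
17 = 2·8 + 1
8 = 8·1 + 0
Back-substitute:
1 = 17 − 2·8
1 = −2·14560 + 1713·17
So 17·1713 ≡ 1 (mod 14560), hence d = 1713.

1713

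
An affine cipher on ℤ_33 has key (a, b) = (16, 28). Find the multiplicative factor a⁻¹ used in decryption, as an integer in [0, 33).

31

Apply the Euclidean algorithm to 33 and 16:
33 = 2*16 + 1
16 = 16*1 + 0
The gcd is 1. Working backward:
1 = 33 − 2·16
Thus 16·(-2) ≡ 1 (mod 33); reducing, -2 mod 33 = 31.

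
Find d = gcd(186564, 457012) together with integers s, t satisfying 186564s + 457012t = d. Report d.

4

Euclidean algorithm:
457012 = 2*186564 + 83884
186564 = 2*83884 + 18796
83884 = 4*18796 + 8700
18796 = 2*8700 + 1396
8700 = 6*1396 + 324
1396 = 4*324 + 100
324 = 3*100 + 24
100 = 4*24 + 4
24 = 6*4 + 0
gcd(186564, 457012) = 4.
Working backward:
4 = 100 − 4·24
4 = −4·324 + 13·100
4 = 13·1396 − 56·324
4 = −56·8700 + 349·1396
4 = 349·18796 − 754·8700
4 = −754·83884 + 3365·18796
4 = 3365·186564 − 7484·83884
4 = −7484·457012 + 18333·186564
So 4 = (-7484)·457012 + (18333)·186564.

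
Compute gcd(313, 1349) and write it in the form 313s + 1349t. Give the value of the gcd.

Euclidean algorithm:
1349 = 4*313 + 97
313 = 3*97 + 22
97 = 4*22 + 9
22 = 2*9 + 4
9 = 2*4 + 1
4 = 4*1 + 0
gcd(313, 1349) = 1.
Working backward:
1 = 9 − 2·4
1 = −2·22 + 5·9
1 = 5·97 − 22·22
1 = −22·313 + 71·97
1 = 71·1349 − 306·313
So 1 = (71)·1349 + (-306)·313.

1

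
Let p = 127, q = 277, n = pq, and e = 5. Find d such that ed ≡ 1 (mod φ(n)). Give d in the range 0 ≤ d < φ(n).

27821

φ(n) = (p−1)(q−1) = 126·276 = 34776.
Need d with 5·d ≡ 1 (mod 34776). Apply the extended Euclidean algorithm:
34776 = 6955×5 + 1
5 = 5×1 + 0
Back-substitute:
1 = 34776 − 6955·5
So 5·(-6955) ≡ 1 (mod 34776), hence d ≡ -6955 ≡ 27821 (mod 34776).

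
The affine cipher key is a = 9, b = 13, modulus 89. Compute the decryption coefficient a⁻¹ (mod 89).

10

Run Euclid on (89, 9):
89 = 9×9 + 8
9 = 1×8 + 1
8 = 8×1 + 0
Since gcd(9, 89) = 1, back-substitute to write 1 as a combination:
1 = 9 − 8
1 = −89 + 10·9
So 9·10 ≡ 1 (mod 89).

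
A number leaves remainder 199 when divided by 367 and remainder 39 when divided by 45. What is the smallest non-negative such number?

13044

Write x = 199 + 367·k. Then 367·k ≡ 39 − 199 ≡ 20 (mod 45).
Need 367⁻¹ mod 45. Extended Euclid on (45, 7):
45 = 6×7 + 3
7 = 2×3 + 1
3 = 3×1 + 0
Back-substitute:
1 = 7 − 2·3
1 = −2·45 + 13·7
367⁻¹ ≡ 13 (mod 45), so k ≡ 13·20 ≡ 35 (mod 45).
x = 199 + 367·35 = 13044.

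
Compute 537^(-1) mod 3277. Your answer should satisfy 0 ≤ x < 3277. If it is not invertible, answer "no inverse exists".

2264

Extended Euclidean algorithm:
3277 = 6*537 + 55
537 = 9*55 + 42
55 = 1*42 + 13
42 = 3*13 + 3
13 = 4*3 + 1
3 = 3*1 + 0
The gcd is 1. Working backward:
1 = 13 − 4·3
1 = −4·42 + 13·13
1 = 13·55 − 17·42
1 = −17·537 + 166·55
1 = 166·3277 − 1013·537
Hence 537⁻¹ ≡ -1013 ≡ 2264 (mod 3277).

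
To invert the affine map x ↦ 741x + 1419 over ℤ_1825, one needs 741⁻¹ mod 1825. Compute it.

Run Euclid on (1825, 741):
1825 = 2×741 + 343
741 = 2×343 + 55
343 = 6×55 + 13
55 = 4×13 + 3
13 = 4×3 + 1
3 = 3×1 + 0
Since gcd(741, 1825) = 1, back-substitute to write 1 as a combination:
1 = 13 − 4·3
1 = −4·55 + 17·13
1 = 17·343 − 106·55
1 = −106·741 + 229·343
1 = 229·1825 − 564·741
Thus 741·(-564) ≡ 1 (mod 1825); reducing, -564 mod 1825 = 1261.

1261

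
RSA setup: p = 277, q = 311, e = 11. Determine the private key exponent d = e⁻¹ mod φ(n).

φ(n) = (p−1)(q−1) = 276·310 = 85560.
Need d with 11·d ≡ 1 (mod 85560). Apply the extended Euclidean algorithm:
85560 = 7778×11 + 2
11 = 5×2 + 1
2 = 2×1 + 0
Back-substitute:
1 = 11 − 5·2
1 = −5·85560 + 38891·11
So 11·38891 ≡ 1 (mod 85560), hence d = 38891.

38891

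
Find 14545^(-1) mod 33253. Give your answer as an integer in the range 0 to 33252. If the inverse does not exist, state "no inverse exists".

10432

gcd(33253, 14545) by repeated division:
33253 = 2*14545 + 4163
14545 = 3*4163 + 2056
4163 = 2*2056 + 51
2056 = 40*51 + 16
51 = 3*16 + 3
16 = 5*3 + 1
3 = 3*1 + 0
The gcd is 1. Working backward:
1 = 16 − 5·3
1 = −5·51 + 16·16
1 = 16·2056 − 645·51
1 = −645·4163 + 1306·2056
1 = 1306·14545 − 4563·4163
1 = −4563·33253 + 10432·14545
So 14545·10432 ≡ 1 (mod 33253).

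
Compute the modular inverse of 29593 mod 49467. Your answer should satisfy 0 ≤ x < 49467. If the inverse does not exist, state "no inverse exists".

gcd(49467, 29593) by repeated division:
49467 = 1×29593 + 19874
29593 = 1×19874 + 9719
19874 = 2×9719 + 436
9719 = 22×436 + 127
436 = 3×127 + 55
127 = 2×55 + 17
55 = 3×17 + 4
17 = 4×4 + 1
4 = 4×1 + 0
Since gcd(29593, 49467) = 1, back-substitute to write 1 as a combination:
1 = 17 − 4·4
1 = −4·55 + 13·17
1 = 13·127 − 30·55
1 = −30·436 + 103·127
1 = 103·9719 − 2296·436
1 = −2296·19874 + 4695·9719
1 = 4695·29593 − 6991·19874
1 = −6991·49467 + 11686·29593
So 29593·11686 ≡ 1 (mod 49467).

11686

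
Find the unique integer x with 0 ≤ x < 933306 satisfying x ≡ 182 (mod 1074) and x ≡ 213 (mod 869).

892676

Write x = 182 + 1074·k. Then 1074·k ≡ 213 − 182 ≡ 31 (mod 869).
Need 1074⁻¹ mod 869. Extended Euclid on (869, 205):
869 = 4*205 + 49
205 = 4*49 + 9
49 = 5*9 + 4
9 = 2*4 + 1
4 = 4*1 + 0
Back-substitute:
1 = 9 − 2·4
1 = −2·49 + 11·9
1 = 11·205 − 46·49
1 = −46·869 + 195·205
1074⁻¹ ≡ 195 (mod 869), so k ≡ 195·31 ≡ 831 (mod 869).
x = 182 + 1074·831 = 892676.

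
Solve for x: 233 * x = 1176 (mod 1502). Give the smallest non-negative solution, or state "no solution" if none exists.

First find gcd(233, 1502):
1502 = 6*233 + 104
233 = 2*104 + 25
104 = 4*25 + 4
25 = 6*4 + 1
4 = 4*1 + 0
gcd = 1, so a unique solution mod 1502 exists.
Back-substitute for the Bézout coefficients:
1 = 25 − 6·4
1 = −6·104 + 25·25
1 = 25·233 − 56·104
1 = −56·1502 + 361·233
So 233·(361) ≡ 1 (mod 1502), giving 233⁻¹ ≡ 361.
x ≡ 233⁻¹·1176 ≡ 361·1176 ≡ 972 (mod 1502).

972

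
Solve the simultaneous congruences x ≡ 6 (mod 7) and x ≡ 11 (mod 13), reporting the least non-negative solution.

Write x = 6 + 7·k. Then 7·k ≡ 11 − 6 ≡ 5 (mod 13).
Need 7⁻¹ mod 13. Extended Euclid on (13, 7):
13 = 1*7 + 6
7 = 1*6 + 1
6 = 6*1 + 0
Back-substitute:
1 = 7 − 6
1 = −13 + 2·7
7⁻¹ ≡ 2 (mod 13), so k ≡ 2·5 ≡ 10 (mod 13).
x = 6 + 7·10 = 76.

76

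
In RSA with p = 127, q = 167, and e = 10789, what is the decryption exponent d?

11785

φ(n) = (p−1)(q−1) = 126·166 = 20916.
Need d with 10789·d ≡ 1 (mod 20916). Apply the extended Euclidean algorithm:
20916 = 1·10789 + 10127
10789 = 1·10127 + 662
10127 = 15·662 + 197
662 = 3·197 + 71
197 = 2·71 + 55
71 = 1·55 + 16
55 = 3·16 + 7
16 = 2·7 + 2
7 = 3·2 + 1
2 = 2·1 + 0
Back-substitute:
1 = 7 − 3·2
1 = −3·16 + 7·7
1 = 7·55 − 24·16
1 = −24·71 + 31·55
1 = 31·197 − 86·71
1 = −86·662 + 289·197
1 = 289·10127 − 4421·662
1 = −4421·10789 + 4710·10127
1 = 4710·20916 − 9131·10789
So 10789·(-9131) ≡ 1 (mod 20916), hence d ≡ -9131 ≡ 11785 (mod 20916).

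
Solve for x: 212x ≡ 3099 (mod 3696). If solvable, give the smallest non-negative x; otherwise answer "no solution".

gcd(212, 3696):
3696 = 17*212 + 92
212 = 2*92 + 28
92 = 3*28 + 8
28 = 3*8 + 4
8 = 2*4 + 0
gcd = 4, but 4 ∤ 3099, so the congruence has no solution.

no solution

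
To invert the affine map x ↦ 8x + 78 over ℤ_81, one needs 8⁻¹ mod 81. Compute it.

71

gcd(81, 8) by repeated division:
81 = 10·8 + 1
8 = 8·1 + 0
gcd = 1, so the inverse exists. Back-substitute:
1 = 81 − 10·8
Thus 8·(-10) ≡ 1 (mod 81); reducing, -10 mod 81 = 71.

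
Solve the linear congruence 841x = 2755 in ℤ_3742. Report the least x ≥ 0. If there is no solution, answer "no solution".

2713

First find gcd(841, 3742):
3742 = 4*841 + 378
841 = 2*378 + 85
378 = 4*85 + 38
85 = 2*38 + 9
38 = 4*9 + 2
9 = 4*2 + 1
2 = 2*1 + 0
gcd = 1, so a unique solution mod 3742 exists.
Back-substitute for the Bézout coefficients:
1 = 9 − 4·2
1 = −4·38 + 17·9
1 = 17·85 − 38·38
1 = −38·378 + 169·85
1 = 169·841 − 376·378
1 = −376·3742 + 1673·841
So 841·(1673) ≡ 1 (mod 3742), giving 841⁻¹ ≡ 1673.
x ≡ 841⁻¹·2755 ≡ 1673·2755 ≡ 2713 (mod 3742).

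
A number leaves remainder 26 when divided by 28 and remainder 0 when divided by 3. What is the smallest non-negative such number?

54

Write x = 26 + 28·k. Then 28·k ≡ 0 − 26 ≡ 1 (mod 3).
Need 28⁻¹ mod 3. Extended Euclid on (3, 1):
3 = 3*1 + 0
28⁻¹ ≡ 1 (mod 3), so k ≡ 1·1 ≡ 1 (mod 3).
x = 26 + 28·1 = 54.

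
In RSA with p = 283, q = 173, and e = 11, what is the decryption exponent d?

φ(n) = (p−1)(q−1) = 282·172 = 48504.
Need d with 11·d ≡ 1 (mod 48504). Apply the extended Euclidean algorithm:
48504 = 4409*11 + 5
11 = 2*5 + 1
5 = 5*1 + 0
Back-substitute:
1 = 11 − 2·5
1 = −2·48504 + 8819·11
So 11·8819 ≡ 1 (mod 48504), hence d = 8819.

8819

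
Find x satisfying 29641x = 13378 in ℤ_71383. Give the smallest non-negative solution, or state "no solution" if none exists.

33138

First find gcd(29641, 71383):
71383 = 2·29641 + 12101
29641 = 2·12101 + 5439
12101 = 2·5439 + 1223
5439 = 4·1223 + 547
1223 = 2·547 + 129
547 = 4·129 + 31
129 = 4·31 + 5
31 = 6·5 + 1
5 = 5·1 + 0
gcd = 1, so a unique solution mod 71383 exists.
Back-substitute for the Bézout coefficients:
1 = 31 − 6·5
1 = −6·129 + 25·31
1 = 25·547 − 106·129
1 = −106·1223 + 237·547
1 = 237·5439 − 1054·1223
1 = −1054·12101 + 2345·5439
1 = 2345·29641 − 5744·12101
1 = −5744·71383 + 13833·29641
So 29641·(13833) ≡ 1 (mod 71383), giving 29641⁻¹ ≡ 13833.
x ≡ 29641⁻¹·13378 ≡ 13833·13378 ≡ 33138 (mod 71383).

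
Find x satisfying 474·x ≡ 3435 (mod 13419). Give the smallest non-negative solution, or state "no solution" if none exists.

715

First find gcd(474, 13419):
13419 = 28*474 + 147
474 = 3*147 + 33
147 = 4*33 + 15
33 = 2*15 + 3
15 = 5*3 + 0
gcd = 3 and 3 | 3435, so solutions exist. Divide through by 3: 158x ≡ 1145 (mod 4473).
Now find 158⁻¹ mod 4473:
4473 = 28*158 + 49
158 = 3*49 + 11
49 = 4*11 + 5
11 = 2*5 + 1
5 = 5*1 + 0
Back-substitute:
1 = 11 − 2·5
1 = −2·49 + 9·11
1 = 9·158 − 29·49
1 = −29·4473 + 821·158
So 158⁻¹ ≡ 821 (mod 4473).
Then x ≡ 821·1145 ≡ 715 (mod 4473); the smallest non-negative solution is x = 715.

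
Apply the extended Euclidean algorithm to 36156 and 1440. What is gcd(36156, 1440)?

12

Euclidean algorithm:
36156 = 25·1440 + 156
1440 = 9·156 + 36
156 = 4·36 + 12
36 = 3·12 + 0
gcd(36156, 1440) = 12.
Express as a combination:
12 = 156 − 4·36
12 = −4·1440 + 37·156
12 = 37·36156 − 929·1440
So 12 = (37)·36156 + (-929)·1440.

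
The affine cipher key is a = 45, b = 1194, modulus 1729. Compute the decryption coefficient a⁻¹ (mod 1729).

Apply the Euclidean algorithm to 1729 and 45:
1729 = 38*45 + 19
45 = 2*19 + 7
19 = 2*7 + 5
7 = 1*5 + 2
5 = 2*2 + 1
2 = 2*1 + 0
gcd = 1, so the inverse exists. Back-substitute:
1 = 5 − 2·2
1 = −2·7 + 3·5
1 = 3·19 − 8·7
1 = −8·45 + 19·19
1 = 19·1729 − 730·45
Hence 45⁻¹ ≡ -730 ≡ 999 (mod 1729).

999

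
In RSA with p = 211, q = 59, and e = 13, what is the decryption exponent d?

937

φ(n) = (p−1)(q−1) = 210·58 = 12180.
Need d with 13·d ≡ 1 (mod 12180). Apply the extended Euclidean algorithm:
12180 = 936*13 + 12
13 = 1*12 + 1
12 = 12*1 + 0
Back-substitute:
1 = 13 − 12
1 = −12180 + 937·13
So 13·937 ≡ 1 (mod 12180), hence d = 937.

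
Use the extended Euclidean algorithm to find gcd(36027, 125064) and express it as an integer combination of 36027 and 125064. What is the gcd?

9

Repeated division:
125064 = 3*36027 + 16983
36027 = 2*16983 + 2061
16983 = 8*2061 + 495
2061 = 4*495 + 81
495 = 6*81 + 9
81 = 9*9 + 0
gcd(36027, 125064) = 9.
Express as a combination:
9 = 495 − 6·81
9 = −6·2061 + 25·495
9 = 25·16983 − 206·2061
9 = −206·36027 + 437·16983
9 = 437·125064 − 1517·36027
So 9 = (437)·125064 + (-1517)·36027.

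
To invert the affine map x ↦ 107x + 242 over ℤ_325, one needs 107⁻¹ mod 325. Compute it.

Extended Euclidean algorithm:
325 = 3*107 + 4
107 = 26*4 + 3
4 = 1*3 + 1
3 = 3*1 + 0
gcd = 1, so the inverse exists. Back-substitute:
1 = 4 − 3
1 = −107 + 27·4
1 = 27·325 − 82·107
Hence 107⁻¹ ≡ -82 ≡ 243 (mod 325).

243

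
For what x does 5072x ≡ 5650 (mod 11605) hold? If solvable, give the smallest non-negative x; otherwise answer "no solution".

First find gcd(5072, 11605):
11605 = 2·5072 + 1461
5072 = 3·1461 + 689
1461 = 2·689 + 83
689 = 8·83 + 25
83 = 3·25 + 8
25 = 3·8 + 1
8 = 8·1 + 0
gcd = 1, so a unique solution mod 11605 exists.
Back-substitute for the Bézout coefficients:
1 = 25 − 3·8
1 = −3·83 + 10·25
1 = 10·689 − 83·83
1 = −83·1461 + 176·689
1 = 176·5072 − 611·1461
1 = −611·11605 + 1398·5072
So 5072·(1398) ≡ 1 (mod 11605), giving 5072⁻¹ ≡ 1398.
x ≡ 5072⁻¹·5650 ≡ 1398·5650 ≡ 7300 (mod 11605).

7300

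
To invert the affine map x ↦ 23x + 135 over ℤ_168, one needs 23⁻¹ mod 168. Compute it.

Apply the Euclidean algorithm to 168 and 23:
168 = 7·23 + 7
23 = 3·7 + 2
7 = 3·2 + 1
2 = 2·1 + 0
Since gcd(23, 168) = 1, back-substitute to write 1 as a combination:
1 = 7 − 3·2
1 = −3·23 + 10·7
1 = 10·168 − 73·23
Hence 23⁻¹ ≡ -73 ≡ 95 (mod 168).

95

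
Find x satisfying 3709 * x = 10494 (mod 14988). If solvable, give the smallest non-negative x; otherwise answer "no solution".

2682

First find gcd(3709, 14988):
14988 = 4×3709 + 152
3709 = 24×152 + 61
152 = 2×61 + 30
61 = 2×30 + 1
30 = 30×1 + 0
gcd = 1, so a unique solution mod 14988 exists.
Back-substitute for the Bézout coefficients:
1 = 61 − 2·30
1 = −2·152 + 5·61
1 = 5·3709 − 122·152
1 = −122·14988 + 493·3709
So 3709·(493) ≡ 1 (mod 14988), giving 3709⁻¹ ≡ 493.
x ≡ 3709⁻¹·10494 ≡ 493·10494 ≡ 2682 (mod 14988).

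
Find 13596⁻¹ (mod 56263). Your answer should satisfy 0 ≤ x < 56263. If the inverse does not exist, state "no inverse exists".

26290

gcd(56263, 13596) by repeated division:
56263 = 4·13596 + 1879
13596 = 7·1879 + 443
1879 = 4·443 + 107
443 = 4·107 + 15
107 = 7·15 + 2
15 = 7·2 + 1
2 = 2·1 + 0
Since gcd(13596, 56263) = 1, back-substitute to write 1 as a combination:
1 = 15 − 7·2
1 = −7·107 + 50·15
1 = 50·443 − 207·107
1 = −207·1879 + 878·443
1 = 878·13596 − 6353·1879
1 = −6353·56263 + 26290·13596
So 13596·26290 ≡ 1 (mod 56263).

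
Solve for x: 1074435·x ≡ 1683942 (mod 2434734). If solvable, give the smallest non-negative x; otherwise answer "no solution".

577942

First find gcd(1074435, 2434734):
2434734 = 2×1074435 + 285864
1074435 = 3×285864 + 216843
285864 = 1×216843 + 69021
216843 = 3×69021 + 9780
69021 = 7×9780 + 561
9780 = 17×561 + 243
561 = 2×243 + 75
243 = 3×75 + 18
75 = 4×18 + 3
18 = 6×3 + 0
gcd = 3 and 3 | 1683942, so solutions exist. Divide through by 3: 358145x ≡ 561314 (mod 811578).
Now find 358145⁻¹ mod 811578:
811578 = 2×358145 + 95288
358145 = 3×95288 + 72281
95288 = 1×72281 + 23007
72281 = 3×23007 + 3260
23007 = 7×3260 + 187
3260 = 17×187 + 81
187 = 2×81 + 25
81 = 3×25 + 6
25 = 4×6 + 1
6 = 6×1 + 0
Back-substitute:
1 = 25 − 4·6
1 = −4·81 + 13·25
1 = 13·187 − 30·81
1 = −30·3260 + 523·187
1 = 523·23007 − 3691·3260
1 = −3691·72281 + 11596·23007
1 = 11596·95288 − 15287·72281
1 = −15287·358145 + 57457·95288
1 = 57457·811578 − 130201·358145
So 358145·(-130201) ≡ 1 (mod 811578), i.e. 358145⁻¹ ≡ 681377.
Then x ≡ 681377·561314 ≡ 577942 (mod 811578); the smallest non-negative solution is x = 577942.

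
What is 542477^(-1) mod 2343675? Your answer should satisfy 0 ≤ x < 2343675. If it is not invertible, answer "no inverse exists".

Extended Euclidean algorithm:
2343675 = 4*542477 + 173767
542477 = 3*173767 + 21176
173767 = 8*21176 + 4359
21176 = 4*4359 + 3740
4359 = 1*3740 + 619
3740 = 6*619 + 26
619 = 23*26 + 21
26 = 1*21 + 5
21 = 4*5 + 1
5 = 5*1 + 0
The gcd is 1. Working backward:
1 = 21 − 4·5
1 = −4·26 + 5·21
1 = 5·619 − 119·26
1 = −119·3740 + 719·619
1 = 719·4359 − 838·3740
1 = −838·21176 + 4071·4359
1 = 4071·173767 − 33406·21176
1 = −33406·542477 + 104289·173767
1 = 104289·2343675 − 450562·542477
Thus 542477·(-450562) ≡ 1 (mod 2343675); reducing, -450562 mod 2343675 = 1893113.

1893113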